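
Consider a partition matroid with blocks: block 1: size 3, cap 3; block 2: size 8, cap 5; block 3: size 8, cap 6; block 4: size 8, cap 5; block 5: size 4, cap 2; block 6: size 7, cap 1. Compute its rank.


Rank of a partition matroid = sum of min(|Si|, ci) for each block.
= min(3,3) + min(8,5) + min(8,6) + min(8,5) + min(4,2) + min(7,1)
= 3 + 5 + 6 + 5 + 2 + 1
= 22.

22


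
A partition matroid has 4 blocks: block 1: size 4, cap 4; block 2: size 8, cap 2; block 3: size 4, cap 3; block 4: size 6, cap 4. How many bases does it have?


A basis picks exactly ci elements from block i.
Number of bases = product of C(|Si|, ci).
= C(4,4) * C(8,2) * C(4,3) * C(6,4)
= 1 * 28 * 4 * 15
= 1680.

1680


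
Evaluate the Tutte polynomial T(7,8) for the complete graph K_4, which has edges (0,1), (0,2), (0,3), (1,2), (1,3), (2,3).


T(K_4; x,y) = x^3 + 3x^2 + 4xy + 2x + y^3 + 3y^2 + 2y.
Substituting x=7, y=8:
= 343 + 147 + 224 + 14 + 512 + 192 + 16
= 1448.

1448


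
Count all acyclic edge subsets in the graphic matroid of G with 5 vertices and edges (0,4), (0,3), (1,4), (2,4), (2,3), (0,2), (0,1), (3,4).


An independent set in a graphic matroid is an acyclic edge subset.
G has 5 vertices and 8 edges.
Enumerate all 2^8 = 256 subsets, checking for acyclicity.
Total independent sets = 128.

128


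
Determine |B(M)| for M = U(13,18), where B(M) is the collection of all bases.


Bases of U(13,18) are all 13-element subsets of the 18-element ground set.
Number of bases = C(18,13).
C(18,13) = 18! / (13! * 5!) = 8568.

8568


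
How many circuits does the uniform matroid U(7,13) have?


In U(7,13), circuits are the (8)-element subsets.
Any set of 8 elements is dependent, and removing any one element gives
an independent set of size 7, so it is a minimal dependent set.
Number of circuits = (13 choose 8) = 1287.

1287


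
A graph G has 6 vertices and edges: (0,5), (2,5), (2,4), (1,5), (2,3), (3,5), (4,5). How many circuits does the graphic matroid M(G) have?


A circuit in a graphic matroid = edge set of a simple cycle.
G has 6 vertices and 7 edges.
Enumerating all minimal edge subsets forming cycles...
Total circuits found: 3.

3


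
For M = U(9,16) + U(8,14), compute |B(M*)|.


(M1+M2)* = M1* + M2*.
M1* = U(7,16), bases: C(16,7) = 11440.
M2* = U(6,14), bases: C(14,6) = 3003.
|B(M*)| = 11440 * 3003 = 34354320.

34354320


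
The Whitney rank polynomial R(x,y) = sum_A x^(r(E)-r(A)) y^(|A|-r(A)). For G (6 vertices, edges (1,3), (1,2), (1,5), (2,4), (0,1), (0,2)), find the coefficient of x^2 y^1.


R(x,y) = sum over A in 2^E of x^(r(E)-r(A)) * y^(|A|-r(A)).
G has 6 vertices, 6 edges. r(E) = 5.
Enumerate all 2^6 = 64 subsets.
Count subsets with r(E)-r(A)=2 and |A|-r(A)=1: 3.

3


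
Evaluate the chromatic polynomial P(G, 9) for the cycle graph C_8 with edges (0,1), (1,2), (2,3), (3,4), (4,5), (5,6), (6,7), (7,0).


P(C_8, k) = (k-1)^8 + (-1)^8*(k-1).
P(9) = (8)^8 + 8
= 16777216 + 8 = 16777224.

16777224


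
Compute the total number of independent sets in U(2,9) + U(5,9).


For a direct sum, |I(M1+M2)| = |I(M1)| * |I(M2)|.
|I(U(2,9))| = sum C(9,k) for k=0..2 = 46.
|I(U(5,9))| = sum C(9,k) for k=0..5 = 382.
Total = 46 * 382 = 17572.

17572


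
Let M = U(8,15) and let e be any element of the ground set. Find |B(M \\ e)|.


Deleting e from U(8,15) gives U(8,14) since n > r.
Bases of U(8,14) = C(14,8) = 14! / (8! * 6!) = 3003.

3003


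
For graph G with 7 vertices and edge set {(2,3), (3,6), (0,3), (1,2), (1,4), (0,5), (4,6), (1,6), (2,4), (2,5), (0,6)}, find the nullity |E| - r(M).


Cycle rank (nullity) = |E| - r(M) = |E| - (|V| - c).
|E| = 11, |V| = 7, c = 1.
Nullity = 11 - (7 - 1) = 11 - 6 = 5.

5


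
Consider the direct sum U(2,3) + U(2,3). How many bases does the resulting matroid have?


Bases of a direct sum M1 + M2: |B| = |B(M1)| * |B(M2)|.
|B(U(2,3))| = C(3,2) = 3.
|B(U(2,3))| = C(3,2) = 3.
Total bases = 3 * 3 = 9.

9


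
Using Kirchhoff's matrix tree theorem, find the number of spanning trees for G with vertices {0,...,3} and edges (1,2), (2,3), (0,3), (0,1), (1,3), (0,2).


By Kirchhoff's matrix tree theorem, the number of spanning trees equals
the determinant of any cofactor of the Laplacian matrix L.
G has 4 vertices and 6 edges.
Computing the (3 x 3) cofactor determinant gives 16.

16


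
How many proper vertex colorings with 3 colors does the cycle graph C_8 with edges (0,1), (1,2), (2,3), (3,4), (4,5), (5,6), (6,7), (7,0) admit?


P(C_8, k) = (k-1)^8 + (-1)^8*(k-1).
P(3) = (2)^8 + 2
= 256 + 2 = 258.

258


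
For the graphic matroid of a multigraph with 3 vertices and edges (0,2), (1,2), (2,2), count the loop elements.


In a graphic matroid, a loop is a self-loop edge (u,u) with rank 0.
Examining all 3 edges for self-loops...
Self-loops found: (2,2)
Number of loops = 1.

1


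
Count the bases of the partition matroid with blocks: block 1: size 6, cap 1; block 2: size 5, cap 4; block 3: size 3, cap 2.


A basis picks exactly ci elements from block i.
Number of bases = product of C(|Si|, ci).
= C(6,1) * C(5,4) * C(3,2)
= 6 * 5 * 3
= 90.

90


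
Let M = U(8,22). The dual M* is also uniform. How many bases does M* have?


The dual of U(r,n) is U(n-r, n) = U(14,22).
Bases of U(14,22) are all (14)-element subsets.
|B(M*)| = C(22,14) = 319770.

319770


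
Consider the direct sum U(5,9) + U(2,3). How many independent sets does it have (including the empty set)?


For a direct sum, |I(M1+M2)| = |I(M1)| * |I(M2)|.
|I(U(5,9))| = sum C(9,k) for k=0..5 = 382.
|I(U(2,3))| = sum C(3,k) for k=0..2 = 7.
Total = 382 * 7 = 2674.

2674


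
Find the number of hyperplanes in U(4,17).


Hyperplanes of U(4,17) are flats of rank 3.
In a uniform matroid, these are exactly the (3)-element subsets.
Count = (17 choose 3) = 680.

680


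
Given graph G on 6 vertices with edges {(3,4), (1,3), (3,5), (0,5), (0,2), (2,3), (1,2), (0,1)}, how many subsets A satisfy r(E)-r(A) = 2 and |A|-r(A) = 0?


R(x,y) = sum over A in 2^E of x^(r(E)-r(A)) * y^(|A|-r(A)).
G has 6 vertices, 8 edges. r(E) = 5.
Enumerate all 2^8 = 256 subsets.
Count subsets with r(E)-r(A)=2 and |A|-r(A)=0: 54.

54


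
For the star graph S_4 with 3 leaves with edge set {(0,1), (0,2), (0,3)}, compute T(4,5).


A star on 4 vertices is a tree with 3 edges.
T(x,y) = x^(3) for any tree.
T(4,5) = 4^3 = 64.

64


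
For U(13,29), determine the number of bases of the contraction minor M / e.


Contracting e from U(13,29) gives U(12,28).
Bases of U(12,28) = C(28,12) = 30421755.

30421755


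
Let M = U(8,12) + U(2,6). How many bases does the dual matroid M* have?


(M1+M2)* = M1* + M2*.
M1* = U(4,12), bases: C(12,4) = 495.
M2* = U(4,6), bases: C(6,4) = 15.
|B(M*)| = 495 * 15 = 7425.

7425


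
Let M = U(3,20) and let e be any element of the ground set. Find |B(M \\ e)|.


Deleting e from U(3,20) gives U(3,19) since n > r.
Bases of U(3,19) = C(19,3) = 19! / (3! * 16!) = 969.

969


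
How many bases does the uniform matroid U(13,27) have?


Bases of U(13,27) are all 13-element subsets of the 27-element ground set.
Number of bases = C(27,13).
C(27,13) = 27! / (13! * 14!) = 20058300.

20058300


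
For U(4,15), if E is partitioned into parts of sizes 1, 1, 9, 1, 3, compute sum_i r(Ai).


r(Ai) = min(|Ai|, 4) for each part.
Sum = min(1,4) + min(1,4) + min(9,4) + min(1,4) + min(3,4)
    = 1 + 1 + 4 + 1 + 3
    = 10.

10


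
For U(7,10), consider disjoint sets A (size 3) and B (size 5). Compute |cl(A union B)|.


|A union B| = 3 + 5 = 8 (disjoint).
In U(7,10), cl(S) = S if |S| < 7, else cl(S) = E.
Since 8 >= 7, cl(A union B) = E.
|cl(A union B)| = 10.

10


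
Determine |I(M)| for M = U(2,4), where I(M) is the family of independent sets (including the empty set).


Independent sets of U(2,4) are all subsets of size <= 2.
Count = C(4,0) + C(4,1) + C(4,2)
     = 1 + 4 + 6
     = 11.

11


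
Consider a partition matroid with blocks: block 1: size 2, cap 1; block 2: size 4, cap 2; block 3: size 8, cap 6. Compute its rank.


Rank of a partition matroid = sum of min(|Si|, ci) for each block.
= min(2,1) + min(4,2) + min(8,6)
= 1 + 2 + 6
= 9.

9


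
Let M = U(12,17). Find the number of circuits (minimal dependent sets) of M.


In U(12,17), circuits are the (13)-element subsets.
Any set of 13 elements is dependent, and removing any one element gives
an independent set of size 12, so it is a minimal dependent set.
Number of circuits = C(17,13) = 17! / (13! * 4!) = 2380.

2380


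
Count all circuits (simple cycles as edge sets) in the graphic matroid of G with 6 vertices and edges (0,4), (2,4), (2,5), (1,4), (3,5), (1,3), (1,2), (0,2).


A circuit in a graphic matroid = edge set of a simple cycle.
G has 6 vertices and 8 edges.
Enumerating all minimal edge subsets forming cycles...
Total circuits found: 6.

6


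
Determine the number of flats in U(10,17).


Flats of U(10,17): every subset of size < 10 is a flat, plus E itself.
Count = C(17,0) + C(17,1) + C(17,2) + C(17,3) + C(17,4) + C(17,5) + C(17,6) + C(17,7) + C(17,8) + C(17,9) + 1
     = 1 + 17 + 136 + 680 + 2380 + 6188 + 12376 + 19448 + 24310 + 24310 + 1
     = 89847.

89847


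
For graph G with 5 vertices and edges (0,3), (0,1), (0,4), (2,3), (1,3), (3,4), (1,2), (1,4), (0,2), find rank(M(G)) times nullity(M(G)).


r(M) = |V| - c = 5 - 1 = 4.
nullity = |E| - r(M) = 9 - 4 = 5.
Product = 4 * 5 = 20.

20


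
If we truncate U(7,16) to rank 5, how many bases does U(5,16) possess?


Truncating U(7,16) to rank 5 gives U(5,16).
Bases of U(5,16) are all 5-element subsets of 16 elements.
Number of bases = C(16,5) = 4368.

4368


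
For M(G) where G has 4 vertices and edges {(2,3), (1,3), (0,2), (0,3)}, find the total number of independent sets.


An independent set in a graphic matroid is an acyclic edge subset.
G has 4 vertices and 4 edges.
Enumerate all 2^4 = 16 subsets, checking for acyclicity.
Total independent sets = 14.

14


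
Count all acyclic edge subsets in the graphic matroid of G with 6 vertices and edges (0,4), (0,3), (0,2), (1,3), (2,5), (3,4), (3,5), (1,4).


An independent set in a graphic matroid is an acyclic edge subset.
G has 6 vertices and 8 edges.
Enumerate all 2^8 = 256 subsets, checking for acyclicity.
Total independent sets = 178.

178


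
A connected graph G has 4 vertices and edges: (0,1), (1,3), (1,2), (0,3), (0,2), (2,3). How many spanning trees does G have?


By Kirchhoff's matrix tree theorem, the number of spanning trees equals
the determinant of any cofactor of the Laplacian matrix L.
G has 4 vertices and 6 edges.
Computing the (3 x 3) cofactor determinant gives 16.

16


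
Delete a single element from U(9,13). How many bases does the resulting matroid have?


Deleting e from U(9,13) gives U(9,12) since n > r.
Bases of U(9,12) = C(12,9) = 220.

220


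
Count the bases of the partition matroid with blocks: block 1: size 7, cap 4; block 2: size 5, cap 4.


A basis picks exactly ci elements from block i.
Number of bases = product of C(|Si|, ci).
= C(7,4) * C(5,4)
= 35 * 5
= 175.

175


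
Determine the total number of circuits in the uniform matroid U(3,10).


In U(3,10), circuits are the (4)-element subsets.
Any set of 4 elements is dependent, and removing any one element gives
an independent set of size 3, so it is a minimal dependent set.
Number of circuits = (10 choose 4) = 210.

210


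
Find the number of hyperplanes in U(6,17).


Hyperplanes of U(6,17) are flats of rank 5.
In a uniform matroid, these are exactly the (5)-element subsets.
Count = (17 choose 5) = 6188.

6188


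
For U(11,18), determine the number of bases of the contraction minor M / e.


Contracting e from U(11,18) gives U(10,17).
Bases of U(10,17) = (17 choose 10) = 19448.

19448


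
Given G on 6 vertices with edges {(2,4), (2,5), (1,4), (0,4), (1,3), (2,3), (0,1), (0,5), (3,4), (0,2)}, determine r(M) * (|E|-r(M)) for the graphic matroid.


r(M) = |V| - c = 6 - 1 = 5.
nullity = |E| - r(M) = 10 - 5 = 5.
Product = 5 * 5 = 25.

25


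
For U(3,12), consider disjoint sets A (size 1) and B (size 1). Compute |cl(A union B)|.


|A union B| = 1 + 1 = 2 (disjoint).
In U(3,12), cl(S) = S if |S| < 3, else cl(S) = E.
Since 2 < 3, cl(A union B) = A union B.
|cl(A union B)| = 2.

2


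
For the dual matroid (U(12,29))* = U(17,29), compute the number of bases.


The dual of U(r,n) is U(n-r, n) = U(17,29).
Bases of U(17,29) are all (17)-element subsets.
|B(M*)| = C(29,17) = 29! / (17! * 12!) = 51895935.

51895935


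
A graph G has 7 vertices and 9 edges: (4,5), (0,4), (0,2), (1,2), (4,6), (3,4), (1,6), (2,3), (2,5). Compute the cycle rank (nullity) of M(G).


Cycle rank (nullity) = |E| - r(M) = |E| - (|V| - c).
|E| = 9, |V| = 7, c = 1.
Nullity = 9 - (7 - 1) = 9 - 6 = 3.

3


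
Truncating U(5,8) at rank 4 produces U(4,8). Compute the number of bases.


Truncating U(5,8) to rank 4 gives U(4,8).
Bases of U(4,8) are all 4-element subsets of 8 elements.
Number of bases = (8 choose 4) = 70.

70


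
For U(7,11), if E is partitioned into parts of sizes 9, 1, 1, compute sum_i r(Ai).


r(Ai) = min(|Ai|, 7) for each part.
Sum = min(9,7) + min(1,7) + min(1,7)
    = 7 + 1 + 1
    = 9.

9


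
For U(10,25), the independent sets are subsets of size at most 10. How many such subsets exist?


Independent sets of U(10,25) are all subsets of size <= 10.
Count = (25 choose 0) + (25 choose 1) + (25 choose 2) + (25 choose 3) + (25 choose 4) + (25 choose 5) + (25 choose 6) + (25 choose 7) + (25 choose 8) + (25 choose 9) + (25 choose 10)
     = 1 + 25 + 300 + 2300 + 12650 + 53130 + 177100 + 480700 + 1081575 + 2042975 + 3268760
     = 7119516.

7119516


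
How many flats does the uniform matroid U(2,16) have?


Flats of U(2,16): every subset of size < 2 is a flat, plus E itself.
Count = C(16,0) + C(16,1) + 1
     = 1 + 16 + 1
     = 18.

18


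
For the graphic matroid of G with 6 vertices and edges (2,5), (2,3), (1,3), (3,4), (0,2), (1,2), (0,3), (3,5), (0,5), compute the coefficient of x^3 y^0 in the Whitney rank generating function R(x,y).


R(x,y) = sum over A in 2^E of x^(r(E)-r(A)) * y^(|A|-r(A)).
G has 6 vertices, 9 edges. r(E) = 5.
Enumerate all 2^9 = 512 subsets.
Count subsets with r(E)-r(A)=3 and |A|-r(A)=0: 36.

36


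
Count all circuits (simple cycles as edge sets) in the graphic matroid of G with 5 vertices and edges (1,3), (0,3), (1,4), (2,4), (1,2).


A circuit in a graphic matroid = edge set of a simple cycle.
G has 5 vertices and 5 edges.
Enumerating all minimal edge subsets forming cycles...
Total circuits found: 1.

1


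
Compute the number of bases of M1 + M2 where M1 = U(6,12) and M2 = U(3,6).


Bases of a direct sum M1 + M2: |B| = |B(M1)| * |B(M2)|.
|B(U(6,12))| = C(12,6) = 924.
|B(U(3,6))| = C(6,3) = 20.
Total bases = 924 * 20 = 18480.

18480


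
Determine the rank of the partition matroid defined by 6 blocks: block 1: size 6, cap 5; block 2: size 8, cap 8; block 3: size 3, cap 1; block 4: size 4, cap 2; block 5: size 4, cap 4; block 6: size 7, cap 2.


Rank of a partition matroid = sum of min(|Si|, ci) for each block.
= min(6,5) + min(8,8) + min(3,1) + min(4,2) + min(4,4) + min(7,2)
= 5 + 8 + 1 + 2 + 4 + 2
= 22.

22


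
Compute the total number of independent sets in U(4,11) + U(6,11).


For a direct sum, |I(M1+M2)| = |I(M1)| * |I(M2)|.
|I(U(4,11))| = sum C(11,k) for k=0..4 = 562.
|I(U(6,11))| = sum C(11,k) for k=0..6 = 1486.
Total = 562 * 1486 = 835132.

835132


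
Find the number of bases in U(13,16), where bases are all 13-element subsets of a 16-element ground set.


Bases of U(13,16) are all 13-element subsets of the 16-element ground set.
Number of bases = C(16,13).
C(16,13) = 16! / (13! * 3!) = 560.

560


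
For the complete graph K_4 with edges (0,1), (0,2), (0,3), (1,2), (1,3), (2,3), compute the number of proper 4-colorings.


P(K_4, k) = k(k-1)(k-2)...(k-3).
P(4) = (4) * (3) * (2) * (1) = 24.

24


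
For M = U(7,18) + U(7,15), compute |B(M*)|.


(M1+M2)* = M1* + M2*.
M1* = U(11,18), bases: C(18,11) = 31824.
M2* = U(8,15), bases: C(15,8) = 6435.
|B(M*)| = 31824 * 6435 = 204787440.

204787440


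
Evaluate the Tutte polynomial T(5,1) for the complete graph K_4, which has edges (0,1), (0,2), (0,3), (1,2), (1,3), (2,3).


T(K_4; x,y) = x^3 + 3x^2 + 4xy + 2x + y^3 + 3y^2 + 2y.
Substituting x=5, y=1:
= 125 + 75 + 20 + 10 + 1 + 3 + 2
= 236.

236


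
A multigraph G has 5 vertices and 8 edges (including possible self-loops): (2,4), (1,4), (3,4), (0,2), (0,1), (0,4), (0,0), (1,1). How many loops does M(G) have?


In a graphic matroid, a loop is a self-loop edge (u,u) with rank 0.
Examining all 8 edges for self-loops...
Self-loops found: (0,0), (1,1)
Number of loops = 2.

2


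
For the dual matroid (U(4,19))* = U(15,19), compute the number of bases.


The dual of U(r,n) is U(n-r, n) = U(15,19).
Bases of U(15,19) are all (15)-element subsets.
|B(M*)| = C(19,15) = 3876.

3876


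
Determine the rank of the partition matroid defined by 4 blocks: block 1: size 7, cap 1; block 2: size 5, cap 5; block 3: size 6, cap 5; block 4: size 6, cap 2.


Rank of a partition matroid = sum of min(|Si|, ci) for each block.
= min(7,1) + min(5,5) + min(6,5) + min(6,2)
= 1 + 5 + 5 + 2
= 13.

13


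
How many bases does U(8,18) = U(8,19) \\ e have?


Deleting e from U(8,19) gives U(8,18) since n > r.
Bases of U(8,18) = (18 choose 8) = 43758.

43758


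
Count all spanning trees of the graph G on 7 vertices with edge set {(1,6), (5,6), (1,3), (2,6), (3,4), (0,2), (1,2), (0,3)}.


By Kirchhoff's matrix tree theorem, the number of spanning trees equals
the determinant of any cofactor of the Laplacian matrix L.
G has 7 vertices and 8 edges.
Computing the (6 x 6) cofactor determinant gives 11.

11


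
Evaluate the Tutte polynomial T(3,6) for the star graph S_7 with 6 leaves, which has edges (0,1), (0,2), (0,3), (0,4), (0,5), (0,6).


A star on 7 vertices is a tree with 6 edges.
T(x,y) = x^(6) for any tree.
T(3,6) = 3^6 = 729.

729


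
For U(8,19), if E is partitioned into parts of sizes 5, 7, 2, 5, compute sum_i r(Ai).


r(Ai) = min(|Ai|, 8) for each part.
Sum = min(5,8) + min(7,8) + min(2,8) + min(5,8)
    = 5 + 7 + 2 + 5
    = 19.

19


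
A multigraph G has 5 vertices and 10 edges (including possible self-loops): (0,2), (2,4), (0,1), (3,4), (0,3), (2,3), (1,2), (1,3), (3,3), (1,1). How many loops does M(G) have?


In a graphic matroid, a loop is a self-loop edge (u,u) with rank 0.
Examining all 10 edges for self-loops...
Self-loops found: (3,3), (1,1)
Number of loops = 2.

2


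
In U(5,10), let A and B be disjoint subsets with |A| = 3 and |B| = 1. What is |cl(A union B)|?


|A union B| = 3 + 1 = 4 (disjoint).
In U(5,10), cl(S) = S if |S| < 5, else cl(S) = E.
Since 4 < 5, cl(A union B) = A union B.
|cl(A union B)| = 4.

4


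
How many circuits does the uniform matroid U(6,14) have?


In U(6,14), circuits are the (7)-element subsets.
Any set of 7 elements is dependent, and removing any one element gives
an independent set of size 6, so it is a minimal dependent set.
Number of circuits = C(14,7) = 14! / (7! * 7!) = 3432.

3432


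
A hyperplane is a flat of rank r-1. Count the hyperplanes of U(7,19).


Hyperplanes of U(7,19) are flats of rank 6.
In a uniform matroid, these are exactly the (6)-element subsets.
Count = C(19,6) = 27132.

27132


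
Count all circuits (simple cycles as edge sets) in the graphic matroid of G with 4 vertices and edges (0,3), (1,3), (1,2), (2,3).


A circuit in a graphic matroid = edge set of a simple cycle.
G has 4 vertices and 4 edges.
Enumerating all minimal edge subsets forming cycles...
Total circuits found: 1.

1


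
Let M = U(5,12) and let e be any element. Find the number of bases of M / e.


Contracting e from U(5,12) gives U(4,11).
Bases of U(4,11) = (11 choose 4) = 330.

330


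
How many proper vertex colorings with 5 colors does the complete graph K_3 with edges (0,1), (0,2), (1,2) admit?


P(K_3, k) = k(k-1)(k-2)...(k-2).
P(5) = (5) * (4) * (3) = 60.

60


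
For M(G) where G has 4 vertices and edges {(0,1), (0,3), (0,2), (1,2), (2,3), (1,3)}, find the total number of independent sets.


An independent set in a graphic matroid is an acyclic edge subset.
G has 4 vertices and 6 edges.
Enumerate all 2^6 = 64 subsets, checking for acyclicity.
Total independent sets = 38.

38


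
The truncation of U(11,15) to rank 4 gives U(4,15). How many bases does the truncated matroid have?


Truncating U(11,15) to rank 4 gives U(4,15).
Bases of U(4,15) are all 4-element subsets of 15 elements.
Number of bases = C(15,4) = (15 * 14 * 13 * 12) / (1 * 2 * 3 * 4) = 1365.

1365


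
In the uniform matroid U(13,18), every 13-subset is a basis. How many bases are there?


Bases of U(13,18) are all 13-element subsets of the 18-element ground set.
Number of bases = C(18,13).
C(18,13) = 8568.

8568


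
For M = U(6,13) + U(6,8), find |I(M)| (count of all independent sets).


For a direct sum, |I(M1+M2)| = |I(M1)| * |I(M2)|.
|I(U(6,13))| = sum C(13,k) for k=0..6 = 4096.
|I(U(6,8))| = sum C(8,k) for k=0..6 = 247.
Total = 4096 * 247 = 1011712.

1011712


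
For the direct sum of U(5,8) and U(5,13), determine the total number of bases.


Bases of a direct sum M1 + M2: |B| = |B(M1)| * |B(M2)|.
|B(U(5,8))| = C(8,5) = 56.
|B(U(5,13))| = C(13,5) = 1287.
Total bases = 56 * 1287 = 72072.

72072


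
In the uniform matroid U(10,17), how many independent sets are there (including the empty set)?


Independent sets of U(10,17) are all subsets of size <= 10.
Count = (17 choose 0) + (17 choose 1) + (17 choose 2) + (17 choose 3) + (17 choose 4) + (17 choose 5) + (17 choose 6) + (17 choose 7) + (17 choose 8) + (17 choose 9) + (17 choose 10)
     = 1 + 17 + 136 + 680 + 2380 + 6188 + 12376 + 19448 + 24310 + 24310 + 19448
     = 109294.

109294


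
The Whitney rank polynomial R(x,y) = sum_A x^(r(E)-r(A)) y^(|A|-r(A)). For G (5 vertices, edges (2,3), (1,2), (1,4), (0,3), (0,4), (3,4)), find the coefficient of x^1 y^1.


R(x,y) = sum over A in 2^E of x^(r(E)-r(A)) * y^(|A|-r(A)).
G has 5 vertices, 6 edges. r(E) = 4.
Enumerate all 2^6 = 64 subsets.
Count subsets with r(E)-r(A)=1 and |A|-r(A)=1: 4.

4


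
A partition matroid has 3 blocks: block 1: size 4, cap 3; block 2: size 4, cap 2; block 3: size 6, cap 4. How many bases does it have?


A basis picks exactly ci elements from block i.
Number of bases = product of C(|Si|, ci).
= C(4,3) * C(4,2) * C(6,4)
= 4 * 6 * 15
= 360.

360


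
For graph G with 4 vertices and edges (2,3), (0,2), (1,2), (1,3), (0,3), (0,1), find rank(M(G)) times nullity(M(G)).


r(M) = |V| - c = 4 - 1 = 3.
nullity = |E| - r(M) = 6 - 3 = 3.
Product = 3 * 3 = 9.

9


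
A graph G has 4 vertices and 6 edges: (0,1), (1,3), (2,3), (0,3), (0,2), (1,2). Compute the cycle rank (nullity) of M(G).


Cycle rank (nullity) = |E| - r(M) = |E| - (|V| - c).
|E| = 6, |V| = 4, c = 1.
Nullity = 6 - (4 - 1) = 6 - 3 = 3.

3


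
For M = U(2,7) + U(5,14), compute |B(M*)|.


(M1+M2)* = M1* + M2*.
M1* = U(5,7), bases: C(7,5) = 21.
M2* = U(9,14), bases: C(14,9) = 2002.
|B(M*)| = 21 * 2002 = 42042.

42042


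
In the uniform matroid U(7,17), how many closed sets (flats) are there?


Flats of U(7,17): every subset of size < 7 is a flat, plus E itself.
Count = (17 choose 0) + (17 choose 1) + (17 choose 2) + (17 choose 3) + (17 choose 4) + (17 choose 5) + (17 choose 6) + 1
     = 1 + 17 + 136 + 680 + 2380 + 6188 + 12376 + 1
     = 21779.

21779


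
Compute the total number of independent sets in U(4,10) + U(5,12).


For a direct sum, |I(M1+M2)| = |I(M1)| * |I(M2)|.
|I(U(4,10))| = sum C(10,k) for k=0..4 = 386.
|I(U(5,12))| = sum C(12,k) for k=0..5 = 1586.
Total = 386 * 1586 = 612196.

612196


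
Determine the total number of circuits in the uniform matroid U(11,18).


In U(11,18), circuits are the (12)-element subsets.
Any set of 12 elements is dependent, and removing any one element gives
an independent set of size 11, so it is a minimal dependent set.
Number of circuits = C(18,12) = 18564.

18564


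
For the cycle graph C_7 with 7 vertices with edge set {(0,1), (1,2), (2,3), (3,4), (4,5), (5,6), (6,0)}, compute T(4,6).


T(C_7; x,y) = x + x^2 + ... + x^(6) + y.
T(4,6) = 4^1 + 4^2 + 4^3 + 4^4 + 4^5 + 4^6 + 6
= 4 + 16 + 64 + 256 + 1024 + 4096 + 6
= 5466.

5466


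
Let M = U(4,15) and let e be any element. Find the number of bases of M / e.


Contracting e from U(4,15) gives U(3,14).
Bases of U(3,14) = (14 choose 3) = 364.

364


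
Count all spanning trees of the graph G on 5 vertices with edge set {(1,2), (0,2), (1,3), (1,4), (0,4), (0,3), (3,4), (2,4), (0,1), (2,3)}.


By Kirchhoff's matrix tree theorem, the number of spanning trees equals
the determinant of any cofactor of the Laplacian matrix L.
G has 5 vertices and 10 edges.
Computing the (4 x 4) cofactor determinant gives 125.

125


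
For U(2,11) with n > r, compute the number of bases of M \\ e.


Deleting e from U(2,11) gives U(2,10) since n > r.
Bases of U(2,10) = C(10,2) = 10! / (2! * 8!) = 45.

45


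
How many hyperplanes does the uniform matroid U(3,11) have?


Hyperplanes of U(3,11) are flats of rank 2.
In a uniform matroid, these are exactly the (2)-element subsets.
Count = (11 choose 2) = 55.

55


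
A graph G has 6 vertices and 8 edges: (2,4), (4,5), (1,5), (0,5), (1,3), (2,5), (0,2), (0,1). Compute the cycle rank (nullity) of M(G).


Cycle rank (nullity) = |E| - r(M) = |E| - (|V| - c).
|E| = 8, |V| = 6, c = 1.
Nullity = 8 - (6 - 1) = 8 - 5 = 3.

3


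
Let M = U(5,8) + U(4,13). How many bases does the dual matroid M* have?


(M1+M2)* = M1* + M2*.
M1* = U(3,8), bases: C(8,3) = 56.
M2* = U(9,13), bases: C(13,9) = 715.
|B(M*)| = 56 * 715 = 40040.

40040


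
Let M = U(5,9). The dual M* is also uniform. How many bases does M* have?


The dual of U(r,n) is U(n-r, n) = U(4,9).
Bases of U(4,9) are all (4)-element subsets.
|B(M*)| = C(9,4) = (9 * 8 * 7 * 6) / (1 * 2 * 3 * 4) = 126.

126


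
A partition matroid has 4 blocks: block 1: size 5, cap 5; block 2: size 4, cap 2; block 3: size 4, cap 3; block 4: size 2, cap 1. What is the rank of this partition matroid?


Rank of a partition matroid = sum of min(|Si|, ci) for each block.
= min(5,5) + min(4,2) + min(4,3) + min(2,1)
= 5 + 2 + 3 + 1
= 11.

11


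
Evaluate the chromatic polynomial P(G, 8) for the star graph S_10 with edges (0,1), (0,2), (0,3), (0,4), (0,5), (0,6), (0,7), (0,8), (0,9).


P(tree, k) = k * (k-1)^(9) for any tree on 10 vertices.
P(8) = 8 * 7^9 = 8 * 40353607 = 322828856.

322828856


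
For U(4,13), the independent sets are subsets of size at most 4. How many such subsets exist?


Independent sets of U(4,13) are all subsets of size <= 4.
Count = (13 choose 0) + (13 choose 1) + (13 choose 2) + (13 choose 3) + (13 choose 4)
     = 1 + 13 + 78 + 286 + 715
     = 1093.

1093


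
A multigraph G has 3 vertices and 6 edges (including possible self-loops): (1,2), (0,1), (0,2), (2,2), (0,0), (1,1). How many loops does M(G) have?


In a graphic matroid, a loop is a self-loop edge (u,u) with rank 0.
Examining all 6 edges for self-loops...
Self-loops found: (2,2), (0,0), (1,1)
Number of loops = 3.

3


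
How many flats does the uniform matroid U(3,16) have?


Flats of U(3,16): every subset of size < 3 is a flat, plus E itself.
Count = C(16,0) + C(16,1) + C(16,2) + 1
     = 1 + 16 + 120 + 1
     = 138.

138


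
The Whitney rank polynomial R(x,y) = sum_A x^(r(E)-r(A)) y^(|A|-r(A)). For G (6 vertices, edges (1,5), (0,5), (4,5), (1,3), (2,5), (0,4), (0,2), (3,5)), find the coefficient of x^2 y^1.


R(x,y) = sum over A in 2^E of x^(r(E)-r(A)) * y^(|A|-r(A)).
G has 6 vertices, 8 edges. r(E) = 5.
Enumerate all 2^8 = 256 subsets.
Count subsets with r(E)-r(A)=2 and |A|-r(A)=1: 16.

16


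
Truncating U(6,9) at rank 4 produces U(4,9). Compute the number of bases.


Truncating U(6,9) to rank 4 gives U(4,9).
Bases of U(4,9) are all 4-element subsets of 9 elements.
Number of bases = (9 choose 4) = 126.

126


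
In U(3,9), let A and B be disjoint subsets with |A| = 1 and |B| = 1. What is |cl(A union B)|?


|A union B| = 1 + 1 = 2 (disjoint).
In U(3,9), cl(S) = S if |S| < 3, else cl(S) = E.
Since 2 < 3, cl(A union B) = A union B.
|cl(A union B)| = 2.

2


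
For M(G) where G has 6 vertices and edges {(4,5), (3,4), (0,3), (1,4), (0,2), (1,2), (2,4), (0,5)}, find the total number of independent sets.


An independent set in a graphic matroid is an acyclic edge subset.
G has 6 vertices and 8 edges.
Enumerate all 2^8 = 256 subsets, checking for acyclicity.
Total independent sets = 186.

186


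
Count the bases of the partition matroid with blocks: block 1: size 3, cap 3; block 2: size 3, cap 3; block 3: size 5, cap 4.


A basis picks exactly ci elements from block i.
Number of bases = product of C(|Si|, ci).
= C(3,3) * C(3,3) * C(5,4)
= 1 * 1 * 5
= 5.

5


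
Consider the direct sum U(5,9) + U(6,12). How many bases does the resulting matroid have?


Bases of a direct sum M1 + M2: |B| = |B(M1)| * |B(M2)|.
|B(U(5,9))| = C(9,5) = 126.
|B(U(6,12))| = C(12,6) = 924.
Total bases = 126 * 924 = 116424.

116424


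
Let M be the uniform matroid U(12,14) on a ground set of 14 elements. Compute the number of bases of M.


Bases of U(12,14) are all 12-element subsets of the 14-element ground set.
Number of bases = C(14,12).
C(14,12) = 14! / (12! * 2!) = 91.

91


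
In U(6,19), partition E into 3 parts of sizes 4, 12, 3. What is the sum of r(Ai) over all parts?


r(Ai) = min(|Ai|, 6) for each part.
Sum = min(4,6) + min(12,6) + min(3,6)
    = 4 + 6 + 3
    = 13.

13


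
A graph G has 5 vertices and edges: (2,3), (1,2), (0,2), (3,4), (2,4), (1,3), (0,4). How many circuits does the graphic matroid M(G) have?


A circuit in a graphic matroid = edge set of a simple cycle.
G has 5 vertices and 7 edges.
Enumerating all minimal edge subsets forming cycles...
Total circuits found: 6.

6


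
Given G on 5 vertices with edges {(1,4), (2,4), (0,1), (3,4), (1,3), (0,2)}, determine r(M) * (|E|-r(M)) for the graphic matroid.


r(M) = |V| - c = 5 - 1 = 4.
nullity = |E| - r(M) = 6 - 4 = 2.
Product = 4 * 2 = 8.

8


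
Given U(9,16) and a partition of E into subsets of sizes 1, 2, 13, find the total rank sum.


r(Ai) = min(|Ai|, 9) for each part.
Sum = min(1,9) + min(2,9) + min(13,9)
    = 1 + 2 + 9
    = 12.

12


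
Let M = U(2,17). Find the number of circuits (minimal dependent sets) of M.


In U(2,17), circuits are the (3)-element subsets.
Any set of 3 elements is dependent, and removing any one element gives
an independent set of size 2, so it is a minimal dependent set.
Number of circuits = C(17,3) = 17! / (3! * 14!) = 680.

680


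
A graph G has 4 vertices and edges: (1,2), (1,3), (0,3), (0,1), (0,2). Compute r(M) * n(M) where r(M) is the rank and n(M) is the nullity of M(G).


r(M) = |V| - c = 4 - 1 = 3.
nullity = |E| - r(M) = 5 - 3 = 2.
Product = 3 * 2 = 6.

6


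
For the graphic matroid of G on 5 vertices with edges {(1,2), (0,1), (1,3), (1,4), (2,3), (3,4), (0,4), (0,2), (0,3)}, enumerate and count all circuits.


A circuit in a graphic matroid = edge set of a simple cycle.
G has 5 vertices and 9 edges.
Enumerating all minimal edge subsets forming cycles...
Total circuits found: 22.

22


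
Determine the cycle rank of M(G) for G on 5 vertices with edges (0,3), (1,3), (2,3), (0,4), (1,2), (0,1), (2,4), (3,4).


Cycle rank (nullity) = |E| - r(M) = |E| - (|V| - c).
|E| = 8, |V| = 5, c = 1.
Nullity = 8 - (5 - 1) = 8 - 4 = 4.

4


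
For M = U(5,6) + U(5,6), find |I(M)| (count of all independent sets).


For a direct sum, |I(M1+M2)| = |I(M1)| * |I(M2)|.
|I(U(5,6))| = sum C(6,k) for k=0..5 = 63.
|I(U(5,6))| = sum C(6,k) for k=0..5 = 63.
Total = 63 * 63 = 3969.

3969


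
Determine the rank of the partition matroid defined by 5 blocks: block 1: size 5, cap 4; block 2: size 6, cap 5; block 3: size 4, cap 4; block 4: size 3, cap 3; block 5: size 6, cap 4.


Rank of a partition matroid = sum of min(|Si|, ci) for each block.
= min(5,4) + min(6,5) + min(4,4) + min(3,3) + min(6,4)
= 4 + 5 + 4 + 3 + 4
= 20.

20


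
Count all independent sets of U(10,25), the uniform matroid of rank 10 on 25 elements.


Independent sets of U(10,25) are all subsets of size <= 10.
Count = C(25,0) + C(25,1) + C(25,2) + C(25,3) + C(25,4) + C(25,5) + C(25,6) + C(25,7) + C(25,8) + C(25,9) + C(25,10)
     = 1 + 25 + 300 + 2300 + 12650 + 53130 + 177100 + 480700 + 1081575 + 2042975 + 3268760
     = 7119516.

7119516


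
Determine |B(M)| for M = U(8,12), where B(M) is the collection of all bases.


Bases of U(8,12) are all 8-element subsets of the 12-element ground set.
Number of bases = C(12,8).
C(12,8) = 12! / (8! * 4!) = 495.

495


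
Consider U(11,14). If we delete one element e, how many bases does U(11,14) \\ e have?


Deleting e from U(11,14) gives U(11,13) since n > r.
Bases of U(11,13) = C(13,11) = 13! / (11! * 2!) = 78.

78


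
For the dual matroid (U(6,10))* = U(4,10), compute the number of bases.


The dual of U(r,n) is U(n-r, n) = U(4,10).
Bases of U(4,10) are all (4)-element subsets.
|B(M*)| = C(10,4) = 10! / (4! * 6!) = 210.

210


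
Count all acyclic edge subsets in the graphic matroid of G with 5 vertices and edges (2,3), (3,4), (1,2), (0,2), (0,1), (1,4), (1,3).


An independent set in a graphic matroid is an acyclic edge subset.
G has 5 vertices and 7 edges.
Enumerate all 2^7 = 128 subsets, checking for acyclicity.
Total independent sets = 82.

82


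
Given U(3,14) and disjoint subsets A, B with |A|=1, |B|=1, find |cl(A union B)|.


|A union B| = 1 + 1 = 2 (disjoint).
In U(3,14), cl(S) = S if |S| < 3, else cl(S) = E.
Since 2 < 3, cl(A union B) = A union B.
|cl(A union B)| = 2.

2


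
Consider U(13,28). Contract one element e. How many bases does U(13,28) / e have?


Contracting e from U(13,28) gives U(12,27).
Bases of U(12,27) = C(27,12) = 27! / (12! * 15!) = 17383860.

17383860


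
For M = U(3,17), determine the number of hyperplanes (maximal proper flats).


Hyperplanes of U(3,17) are flats of rank 2.
In a uniform matroid, these are exactly the (2)-element subsets.
Count = (17 choose 2) = 136.

136


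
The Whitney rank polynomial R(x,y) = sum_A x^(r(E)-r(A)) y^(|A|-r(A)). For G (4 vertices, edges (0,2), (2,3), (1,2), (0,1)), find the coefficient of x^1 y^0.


R(x,y) = sum over A in 2^E of x^(r(E)-r(A)) * y^(|A|-r(A)).
G has 4 vertices, 4 edges. r(E) = 3.
Enumerate all 2^4 = 16 subsets.
Count subsets with r(E)-r(A)=1 and |A|-r(A)=0: 6.

6


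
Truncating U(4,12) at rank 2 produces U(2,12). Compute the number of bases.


Truncating U(4,12) to rank 2 gives U(2,12).
Bases of U(2,12) are all 2-element subsets of 12 elements.
Number of bases = C(12,2) = 12! / (2! * 10!) = 66.

66


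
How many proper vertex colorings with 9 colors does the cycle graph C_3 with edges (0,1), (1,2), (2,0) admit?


P(C_3, k) = (k-1)^3 + (-1)^3*(k-1).
P(9) = (8)^3 - 8
= 512 - 8 = 504.

504


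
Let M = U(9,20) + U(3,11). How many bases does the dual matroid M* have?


(M1+M2)* = M1* + M2*.
M1* = U(11,20), bases: C(20,11) = 167960.
M2* = U(8,11), bases: C(11,8) = 165.
|B(M*)| = 167960 * 165 = 27713400.

27713400


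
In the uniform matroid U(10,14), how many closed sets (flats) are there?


Flats of U(10,14): every subset of size < 10 is a flat, plus E itself.
Count = (14 choose 0) + (14 choose 1) + (14 choose 2) + (14 choose 3) + (14 choose 4) + (14 choose 5) + (14 choose 6) + (14 choose 7) + (14 choose 8) + (14 choose 9) + 1
     = 1 + 14 + 91 + 364 + 1001 + 2002 + 3003 + 3432 + 3003 + 2002 + 1
     = 14914.

14914


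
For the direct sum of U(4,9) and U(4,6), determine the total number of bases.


Bases of a direct sum M1 + M2: |B| = |B(M1)| * |B(M2)|.
|B(U(4,9))| = C(9,4) = 126.
|B(U(4,6))| = C(6,4) = 15.
Total bases = 126 * 15 = 1890.

1890


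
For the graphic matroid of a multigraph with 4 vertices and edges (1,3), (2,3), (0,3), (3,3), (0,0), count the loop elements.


In a graphic matroid, a loop is a self-loop edge (u,u) with rank 0.
Examining all 5 edges for self-loops...
Self-loops found: (3,3), (0,0)
Number of loops = 2.

2


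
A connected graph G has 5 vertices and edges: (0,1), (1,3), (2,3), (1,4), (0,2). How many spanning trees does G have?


By Kirchhoff's matrix tree theorem, the number of spanning trees equals
the determinant of any cofactor of the Laplacian matrix L.
G has 5 vertices and 5 edges.
Computing the (4 x 4) cofactor determinant gives 4.

4


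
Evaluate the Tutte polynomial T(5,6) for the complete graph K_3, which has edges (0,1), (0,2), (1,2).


T(K_3; x,y) = x^2 + x + y.
T(5,6) = 25 + 5 + 6 = 36.

36


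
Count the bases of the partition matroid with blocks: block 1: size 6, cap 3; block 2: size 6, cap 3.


A basis picks exactly ci elements from block i.
Number of bases = product of C(|Si|, ci).
= C(6,3) * C(6,3)
= 20 * 20
= 400.

400


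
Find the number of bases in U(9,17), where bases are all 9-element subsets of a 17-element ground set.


Bases of U(9,17) are all 9-element subsets of the 17-element ground set.
Number of bases = C(17,9).
C(17,9) = 17! / (9! * 8!) = 24310.

24310


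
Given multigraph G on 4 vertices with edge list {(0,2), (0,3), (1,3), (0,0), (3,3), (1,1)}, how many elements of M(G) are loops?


In a graphic matroid, a loop is a self-loop edge (u,u) with rank 0.
Examining all 6 edges for self-loops...
Self-loops found: (0,0), (3,3), (1,1)
Number of loops = 3.

3


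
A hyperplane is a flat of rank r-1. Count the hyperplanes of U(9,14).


Hyperplanes of U(9,14) are flats of rank 8.
In a uniform matroid, these are exactly the (8)-element subsets.
Count = (14 choose 8) = 3003.

3003


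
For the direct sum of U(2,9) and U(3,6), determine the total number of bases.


Bases of a direct sum M1 + M2: |B| = |B(M1)| * |B(M2)|.
|B(U(2,9))| = C(9,2) = 36.
|B(U(3,6))| = C(6,3) = 20.
Total bases = 36 * 20 = 720.

720


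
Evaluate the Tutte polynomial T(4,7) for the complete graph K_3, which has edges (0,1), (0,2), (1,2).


T(K_3; x,y) = x^2 + x + y.
T(4,7) = 16 + 4 + 7 = 27.

27


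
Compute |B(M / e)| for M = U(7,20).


Contracting e from U(7,20) gives U(6,19).
Bases of U(6,19) = C(19,6) = 19! / (6! * 13!) = 27132.

27132


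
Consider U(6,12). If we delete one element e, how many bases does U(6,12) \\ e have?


Deleting e from U(6,12) gives U(6,11) since n > r.
Bases of U(6,11) = C(11,6) = 462.

462


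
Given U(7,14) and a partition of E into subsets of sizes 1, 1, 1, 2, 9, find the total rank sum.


r(Ai) = min(|Ai|, 7) for each part.
Sum = min(1,7) + min(1,7) + min(1,7) + min(2,7) + min(9,7)
    = 1 + 1 + 1 + 2 + 7
    = 12.

12


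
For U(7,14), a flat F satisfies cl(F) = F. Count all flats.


Flats of U(7,14): every subset of size < 7 is a flat, plus E itself.
Count = C(14,0) + C(14,1) + C(14,2) + C(14,3) + C(14,4) + C(14,5) + C(14,6) + 1
     = 1 + 14 + 91 + 364 + 1001 + 2002 + 3003 + 1
     = 6477.

6477


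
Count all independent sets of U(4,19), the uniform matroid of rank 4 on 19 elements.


Independent sets of U(4,19) are all subsets of size <= 4.
Count = (19 choose 0) + (19 choose 1) + (19 choose 2) + (19 choose 3) + (19 choose 4)
     = 1 + 19 + 171 + 969 + 3876
     = 5036.

5036


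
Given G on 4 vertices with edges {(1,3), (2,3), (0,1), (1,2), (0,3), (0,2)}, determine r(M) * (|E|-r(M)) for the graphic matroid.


r(M) = |V| - c = 4 - 1 = 3.
nullity = |E| - r(M) = 6 - 3 = 3.
Product = 3 * 3 = 9.

9


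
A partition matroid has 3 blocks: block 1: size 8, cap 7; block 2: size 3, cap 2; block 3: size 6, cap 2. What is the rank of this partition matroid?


Rank of a partition matroid = sum of min(|Si|, ci) for each block.
= min(8,7) + min(3,2) + min(6,2)
= 7 + 2 + 2
= 11.

11
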